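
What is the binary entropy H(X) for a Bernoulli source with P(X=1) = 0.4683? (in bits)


H = -p*log2(p) - (1-p)*log2(1-p). -0.4683*log2(0.4683) = 0.512552; -0.5317*log2(0.5317) = 0.484547. H = 0.512552 + 0.484547 = 0.9971

0.9971 bits


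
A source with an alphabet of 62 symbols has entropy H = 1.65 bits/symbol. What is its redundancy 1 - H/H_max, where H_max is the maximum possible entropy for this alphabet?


H_max = log2(K) = log2(62) = 5.9542 bits/symbol. Redundancy = 1 - H/H_max = 1 - 1.65/5.9542 = 1 - 0.2771 = 0.7229

0.7229


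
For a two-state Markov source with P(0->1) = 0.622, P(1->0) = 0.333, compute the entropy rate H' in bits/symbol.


Stationary distribution: pi_0 = p10/(p01+p10) = 0.3487, pi_1 = 0.6513. Entropy rate H' = pi_0*H(p01) + pi_1*H(p10) = 0.3487*0.9566 + 0.6513*0.918 = 0.9314

0.9314 bits/symbol


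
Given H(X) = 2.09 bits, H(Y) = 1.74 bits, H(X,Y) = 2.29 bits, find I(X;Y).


I(X;Y) = H(X) + H(Y) - H(X,Y) = 2.09 + 1.74 - 2.29 = 1.54

1.54 bits


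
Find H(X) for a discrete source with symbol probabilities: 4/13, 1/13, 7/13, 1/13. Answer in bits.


H = -sum(p_i * log2(p_i)). Terms: -(4/13)*log2(4/13) = 0.523212; -(1/13)*log2(1/13) = 0.284649; -(7/13)*log2(7/13) = 0.480892; -(1/13)*log2(1/13) = 0.284649. H = 0.523212 + 0.284649 + 0.480892 + 0.284649 = 1.5734

1.5734 bits


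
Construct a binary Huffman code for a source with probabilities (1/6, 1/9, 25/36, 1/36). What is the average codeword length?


Huffman construction (repeatedly merge the two least-probable nodes; each merge adds 1 bit to every symbol beneath it): 1/36 + 1/9 = 5/36; 5/36 + 1/6 = 11/36; 11/36 + 25/36 = 1. Resulting codeword lengths (in the order the probabilities were given): (2, 3, 1, 3). L_avg = sum(p_i * l_i) = 1/6*2 + 1/9*3 + 25/36*1 + 1/36*3 = 13/9 = 1.4444

1.4444 bits


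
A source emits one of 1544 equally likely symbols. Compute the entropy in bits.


H = log2(n) = log2(1544) = 10.5925

10.5925 bits


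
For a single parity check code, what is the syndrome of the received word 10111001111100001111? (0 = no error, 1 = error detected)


Syndrome = XOR of all bits = 1 XOR 0 XOR 1 XOR 1 XOR 1 XOR 0 XOR 0 XOR 1 XOR 1 XOR 1 XOR 1 XOR 1 XOR 0 XOR 0 XOR 0 XOR 0 XOR 1 XOR 1 XOR 1 XOR 1 = 1

1


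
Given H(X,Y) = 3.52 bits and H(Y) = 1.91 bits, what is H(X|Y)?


H(X|Y) = H(X,Y) - H(Y) = 3.52 - 1.91 = 1.61

1.61 bits


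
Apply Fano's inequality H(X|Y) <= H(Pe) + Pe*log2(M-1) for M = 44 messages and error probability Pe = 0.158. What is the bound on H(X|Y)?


H(Pe) = -Pe*log2(Pe) - (1-Pe)*log2(1-Pe) = -0.158*log2(0.158) - 0.842*log2(0.842) = 0.420597 + 0.208907 = 0.6295. Pe*log2(M-1) = 0.158*log2(43) = 0.857350. Bound = H(Pe) + Pe*log2(M-1) = 0.420597 + 0.208907 + 0.857350 = 1.4869

1.4869 bits


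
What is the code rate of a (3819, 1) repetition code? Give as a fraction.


Rate = k/n = 1/3819

1/3819


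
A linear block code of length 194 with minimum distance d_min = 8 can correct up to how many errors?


Correction capability = floor((d-1)/2) = floor((8-1)/2) = 3

3 errors


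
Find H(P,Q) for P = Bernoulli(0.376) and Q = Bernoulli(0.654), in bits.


H(P,Q) = -p*log2(q) - (1-p)*log2(1-q). -0.376*log2(0.654) = 0.230352; -0.624*log2(0.346) = 0.955441. H(P,Q) = 0.230352 + 0.955441 = 1.1858

1.1858 bits


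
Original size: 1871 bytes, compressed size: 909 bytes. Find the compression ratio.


Ratio = original / compressed = 1871 / 909 = 2.0583

2.0583


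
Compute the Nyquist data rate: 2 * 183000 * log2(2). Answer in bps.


Rate = 2 * B * log2(M) = 2 * 183000 * 1.0 = 366000.0

366000.0 bps


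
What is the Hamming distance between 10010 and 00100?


Count differing positions: ^ . ^ ^ . = 3 differences

3


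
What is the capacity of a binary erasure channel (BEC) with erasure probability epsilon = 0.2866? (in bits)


C = 1 - epsilon = 1 - 0.2866 = 0.7134

0.7134 bits


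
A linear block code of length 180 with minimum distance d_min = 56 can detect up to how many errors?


Detection capability = d_min - 1 = 56 - 1 = 55

55 errors


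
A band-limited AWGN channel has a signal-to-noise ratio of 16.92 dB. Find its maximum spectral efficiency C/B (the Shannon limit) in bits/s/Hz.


SNR_linear = 10^(16.92/10) = 49.204; C/B = log2(1 + SNR_linear) = log2(1 + 49.204) = 5.6497

5.6497 bits/s/Hz


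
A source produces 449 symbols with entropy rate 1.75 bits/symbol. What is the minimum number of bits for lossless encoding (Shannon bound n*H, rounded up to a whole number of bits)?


Minimum bits >= n * H = 449 * 1.75 = 785.75, rounded up to a whole number of bits = 786

786 bits


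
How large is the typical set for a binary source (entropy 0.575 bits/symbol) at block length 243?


log2|A_typical| = nH = 243 * 0.575 = 139.725, so |A_typical| ~ 2^139.725 = 1.152e+42

1.152e+42


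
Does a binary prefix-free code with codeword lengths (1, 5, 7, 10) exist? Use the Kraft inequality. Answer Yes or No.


Kraft sum = sum(2^(-l_i)) = 0.54, need <= 1. Result: satisfied (a binary prefix-free code with these lengths exists)

Yes


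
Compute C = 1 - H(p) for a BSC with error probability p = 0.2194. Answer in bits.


H(p) = -p*log2(p) - (1-p)*log2(1-p) = -0.2194*log2(0.2194) - 0.7806*log2(0.7806) = 0.480127 + 0.278943 = 0.7591. C = 1 - H(p) = 1 - 0.7591 = 0.2409

0.2409 bits


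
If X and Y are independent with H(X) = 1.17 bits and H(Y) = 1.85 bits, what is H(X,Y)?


For independent variables, H(X,Y) = H(X) + H(Y) = 1.17 + 1.85 = 3.02

3.02 bits


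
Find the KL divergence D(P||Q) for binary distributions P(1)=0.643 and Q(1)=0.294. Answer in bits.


KL = p*log2(p/q) + (1-p)*log2((1-p)/(1-q)) = 0.643*log2(0.643/0.294) + 0.357*log2(0.357/0.706) = 0.3748

0.3748 bits


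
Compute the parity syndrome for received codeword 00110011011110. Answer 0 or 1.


Syndrome = XOR of all bits = 0 XOR 0 XOR 1 XOR 1 XOR 0 XOR 0 XOR 1 XOR 1 XOR 0 XOR 1 XOR 1 XOR 1 XOR 1 XOR 0 = 0

0


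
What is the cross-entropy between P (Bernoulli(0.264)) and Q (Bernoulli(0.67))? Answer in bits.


H(P,Q) = -p*log2(q) - (1-p)*log2(1-q). -0.264*log2(0.67) = 0.152530; -0.736*log2(0.33) = 1.177204. H(P,Q) = 0.152530 + 1.177204 = 1.3297

1.3297 bits


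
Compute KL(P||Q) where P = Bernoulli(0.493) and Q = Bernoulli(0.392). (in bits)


KL = p*log2(p/q) + (1-p)*log2((1-p)/(1-q)) = 0.493*log2(0.493/0.392) + 0.507*log2(0.507/0.608) = 0.0302

0.0302 bits


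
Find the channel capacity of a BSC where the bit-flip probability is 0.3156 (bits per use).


H(p) = -p*log2(p) - (1-p)*log2(1-p) = -0.3156*log2(0.3156) - 0.6844*log2(0.6844) = 0.525105 + 0.374427 = 0.8995. C = 1 - H(p) = 1 - 0.8995 = 0.1005

0.1005 bits


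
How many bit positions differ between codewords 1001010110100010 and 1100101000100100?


Count differing positions: . ^ . ^ ^ ^ ^ ^ ^ . . . . ^ ^ . = 9 differences

9


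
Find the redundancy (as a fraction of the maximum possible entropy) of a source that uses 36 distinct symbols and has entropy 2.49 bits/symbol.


H_max = log2(K) = log2(36) = 5.1699 bits/symbol. Redundancy = 1 - H/H_max = 1 - 2.49/5.1699 = 1 - 0.4816 = 0.5184

0.5184


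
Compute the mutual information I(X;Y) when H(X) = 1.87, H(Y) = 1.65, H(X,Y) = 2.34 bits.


I(X;Y) = H(X) + H(Y) - H(X,Y) = 1.87 + 1.65 - 2.34 = 1.18

1.18 bits


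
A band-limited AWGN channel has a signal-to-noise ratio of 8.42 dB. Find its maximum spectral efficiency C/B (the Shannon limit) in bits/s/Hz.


SNR_linear = 10^(8.42/10) = 6.9502; C/B = log2(1 + SNR_linear) = log2(1 + 6.9502) = 2.991

2.991 bits/s/Hz


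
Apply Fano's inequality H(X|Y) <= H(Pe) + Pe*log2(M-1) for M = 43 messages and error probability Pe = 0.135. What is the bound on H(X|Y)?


H(Pe) = -Pe*log2(Pe) - (1-Pe)*log2(1-Pe) = -0.135*log2(0.135) - 0.865*log2(0.865) = 0.390011 + 0.180982 = 0.571. Pe*log2(M-1) = 0.135*log2(42) = 0.727963. Bound = H(Pe) + Pe*log2(M-1) = 0.390011 + 0.180982 + 0.727963 = 1.299

1.299 bits


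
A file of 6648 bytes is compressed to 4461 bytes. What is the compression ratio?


Ratio = original / compressed = 6648 / 4461 = 1.4902

1.4902


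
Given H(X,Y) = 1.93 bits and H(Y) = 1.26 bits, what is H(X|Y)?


H(X|Y) = H(X,Y) - H(Y) = 1.93 - 1.26 = 0.67

0.67 bits


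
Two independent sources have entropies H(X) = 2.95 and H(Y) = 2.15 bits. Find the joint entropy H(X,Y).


For independent variables, H(X,Y) = H(X) + H(Y) = 2.95 + 2.15 = 5.1

5.1 bits


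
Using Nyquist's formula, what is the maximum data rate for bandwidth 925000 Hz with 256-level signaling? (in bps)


Rate = 2 * B * log2(M) = 2 * 925000 * 8.0 = 14800000.0

14800000.0 bps


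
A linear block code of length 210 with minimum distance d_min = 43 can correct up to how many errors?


Correction capability = floor((d-1)/2) = floor((43-1)/2) = 21

21 errors


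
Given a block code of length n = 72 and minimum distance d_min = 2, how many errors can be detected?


Detection capability = d_min - 1 = 2 - 1 = 1

1 errors


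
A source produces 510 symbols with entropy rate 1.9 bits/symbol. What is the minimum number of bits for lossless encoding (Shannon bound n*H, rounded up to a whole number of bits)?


Minimum bits >= n * H = 510 * 1.9 = 969.0, rounded up to a whole number of bits = 969

969 bits


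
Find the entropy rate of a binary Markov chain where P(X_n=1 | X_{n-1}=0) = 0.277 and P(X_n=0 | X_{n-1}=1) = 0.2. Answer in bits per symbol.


Stationary distribution: pi_0 = p10/(p01+p10) = 0.4193, pi_1 = 0.5807. Entropy rate H' = pi_0*H(p01) + pi_1*H(p10) = 0.4193*0.8513 + 0.5807*0.7219 = 0.7762

0.7762 bits/symbol


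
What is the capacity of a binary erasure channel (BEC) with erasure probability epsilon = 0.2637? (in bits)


C = 1 - epsilon = 1 - 0.2637 = 0.7363

0.7363 bits


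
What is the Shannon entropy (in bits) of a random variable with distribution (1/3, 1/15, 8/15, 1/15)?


H = -sum(p_i * log2(p_i)). Terms: -(1/3)*log2(1/3) = 0.528321; -(1/15)*log2(1/15) = 0.260459; -(8/15)*log2(8/15) = 0.483675; -(1/15)*log2(1/15) = 0.260459. H = 0.528321 + 0.260459 + 0.483675 + 0.260459 = 1.5329

1.5329 bits


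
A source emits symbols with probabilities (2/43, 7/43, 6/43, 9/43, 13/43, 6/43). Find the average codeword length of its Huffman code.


Huffman construction (repeatedly merge the two least-probable nodes; each merge adds 1 bit to every symbol beneath it): 2/43 + 6/43 = 8/43; 6/43 + 7/43 = 13/43; 8/43 + 9/43 = 17/43; 13/43 + 13/43 = 26/43; 17/43 + 26/43 = 1. Resulting codeword lengths (in the order the probabilities were given): (3, 3, 3, 2, 2, 3). L_avg = sum(p_i * l_i) = 2/43*3 + 7/43*3 + 6/43*3 + 9/43*2 + 13/43*2 + 6/43*3 = 107/43 = 2.4884

2.4884 bits


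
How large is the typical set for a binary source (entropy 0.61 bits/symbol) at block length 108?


log2|A_typical| = nH = 108 * 0.61 = 65.88, so |A_typical| ~ 2^65.88 = 6.790e+19

6.790e+19


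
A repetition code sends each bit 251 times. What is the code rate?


Rate = k/n = 1/251

1/251


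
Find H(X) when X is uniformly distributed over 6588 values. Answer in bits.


H = log2(n) = log2(6588) = 12.6856

12.6856 bits


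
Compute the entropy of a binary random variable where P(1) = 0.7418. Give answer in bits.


H = -p*log2(p) - (1-p)*log2(1-p). -0.7418*log2(0.7418) = 0.319640; -0.2582*log2(0.2582) = 0.504378. H = 0.319640 + 0.504378 = 0.824

0.824 bits


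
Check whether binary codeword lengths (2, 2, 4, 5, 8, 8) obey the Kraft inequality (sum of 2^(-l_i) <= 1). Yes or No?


Kraft sum = sum(2^(-l_i)) = 0.6016, need <= 1. Result: satisfied (a binary prefix-free code with these lengths exists)

Yes


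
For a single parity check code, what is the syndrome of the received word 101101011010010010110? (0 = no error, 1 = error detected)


Syndrome = XOR of all bits = 1 XOR 0 XOR 1 XOR 1 XOR 0 XOR 1 XOR 0 XOR 1 XOR 1 XOR 0 XOR 1 XOR 0 XOR 0 XOR 1 XOR 0 XOR 0 XOR 1 XOR 0 XOR 1 XOR 1 XOR 0 = 1

1


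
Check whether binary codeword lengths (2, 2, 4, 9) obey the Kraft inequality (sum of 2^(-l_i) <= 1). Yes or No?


Kraft sum = sum(2^(-l_i)) = 0.5645, need <= 1. Result: satisfied (a binary prefix-free code with these lengths exists)

Yes


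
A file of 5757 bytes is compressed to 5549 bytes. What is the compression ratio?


Ratio = original / compressed = 5757 / 5549 = 1.0375

1.0375


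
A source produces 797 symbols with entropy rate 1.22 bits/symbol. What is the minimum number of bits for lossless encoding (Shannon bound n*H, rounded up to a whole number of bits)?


Minimum bits >= n * H = 797 * 1.22 = 972.34, rounded up to a whole number of bits = 973

973 bits


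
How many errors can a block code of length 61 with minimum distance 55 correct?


Correction capability = floor((d-1)/2) = floor((55-1)/2) = 27

27 errors


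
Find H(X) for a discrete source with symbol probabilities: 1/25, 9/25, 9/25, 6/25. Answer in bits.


H = -sum(p_i * log2(p_i)). Terms: -(1/25)*log2(1/25) = 0.185754; -(9/25)*log2(9/25) = 0.530615; -(9/25)*log2(9/25) = 0.530615; -(6/25)*log2(6/25) = 0.494134. H = 0.185754 + 0.530615 + 0.530615 + 0.494134 = 1.7411

1.7411 bits


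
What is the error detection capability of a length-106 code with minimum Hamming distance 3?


Detection capability = d_min - 1 = 3 - 1 = 2

2 errors


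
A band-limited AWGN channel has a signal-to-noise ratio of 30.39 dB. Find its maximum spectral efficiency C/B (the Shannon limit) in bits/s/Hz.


SNR_linear = 10^(30.39/10) = 1093.9564; C/B = log2(1 + SNR_linear) = log2(1 + 1093.9564) = 10.0967

10.0967 bits/s/Hz


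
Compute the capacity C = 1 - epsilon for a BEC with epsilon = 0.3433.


C = 1 - epsilon = 1 - 0.3433 = 0.6567

0.6567 bits


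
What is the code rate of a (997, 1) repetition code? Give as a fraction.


Rate = k/n = 1/997

1/997


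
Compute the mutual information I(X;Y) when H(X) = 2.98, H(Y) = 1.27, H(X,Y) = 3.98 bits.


I(X;Y) = H(X) + H(Y) - H(X,Y) = 2.98 + 1.27 - 3.98 = 0.27

0.27 bits


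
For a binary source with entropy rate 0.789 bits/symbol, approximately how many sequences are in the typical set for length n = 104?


log2|A_typical| = nH = 104 * 0.789 = 82.056, so |A_typical| ~ 2^82.056 = 5.027e+24

5.027e+24


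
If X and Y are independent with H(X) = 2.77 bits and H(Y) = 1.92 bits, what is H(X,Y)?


For independent variables, H(X,Y) = H(X) + H(Y) = 2.77 + 1.92 = 4.69

4.69 bits


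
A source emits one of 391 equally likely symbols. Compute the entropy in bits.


H = log2(n) = log2(391) = 8.611

8.611 bits


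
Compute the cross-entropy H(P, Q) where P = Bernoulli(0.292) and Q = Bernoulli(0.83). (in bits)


H(P,Q) = -p*log2(q) - (1-p)*log2(1-q). -0.292*log2(0.83) = 0.078494; -0.708*log2(0.17) = 1.809926. H(P,Q) = 0.078494 + 1.809926 = 1.8884

1.8884 bits


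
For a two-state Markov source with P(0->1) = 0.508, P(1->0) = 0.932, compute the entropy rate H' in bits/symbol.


Stationary distribution: pi_0 = p10/(p01+p10) = 0.6472, pi_1 = 0.3528. Entropy rate H' = pi_0*H(p01) + pi_1*H(p10) = 0.6472*0.9998 + 0.3528*0.3584 = 0.7735

0.7735 bits/symbol


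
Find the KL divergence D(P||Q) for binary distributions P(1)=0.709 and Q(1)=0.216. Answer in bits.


KL = p*log2(p/q) + (1-p)*log2((1-p)/(1-q)) = 0.709*log2(0.709/0.216) + 0.291*log2(0.291/0.784) = 0.7997

0.7997 bits


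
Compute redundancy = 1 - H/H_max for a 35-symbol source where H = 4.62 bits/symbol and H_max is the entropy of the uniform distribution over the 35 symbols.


H_max = log2(K) = log2(35) = 5.1293 bits/symbol. Redundancy = 1 - H/H_max = 1 - 4.62/5.1293 = 1 - 0.9007 = 0.0993

0.0993


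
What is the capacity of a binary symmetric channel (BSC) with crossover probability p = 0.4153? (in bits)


H(p) = -p*log2(p) - (1-p)*log2(1-p) = -0.4153*log2(0.4153) - 0.5847*log2(0.5847) = 0.526507 + 0.452693 = 0.9792. C = 1 - H(p) = 1 - 0.9792 = 0.0208

0.0208 bits


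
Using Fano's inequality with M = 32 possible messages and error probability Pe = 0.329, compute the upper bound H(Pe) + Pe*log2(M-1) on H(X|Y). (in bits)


H(Pe) = -Pe*log2(Pe) - (1-Pe)*log2(1-Pe) = -0.329*log2(0.329) - 0.671*log2(0.671) = 0.527664 + 0.386238 = 0.9139. Pe*log2(M-1) = 0.329*log2(31) = 1.629931. Bound = H(Pe) + Pe*log2(M-1) = 0.527664 + 0.386238 + 1.629931 = 2.5438

2.5438 bits


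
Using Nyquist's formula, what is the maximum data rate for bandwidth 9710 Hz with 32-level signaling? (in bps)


Rate = 2 * B * log2(M) = 2 * 9710 * 5.0 = 97100.0

97100.0 bps


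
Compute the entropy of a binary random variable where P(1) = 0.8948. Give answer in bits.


H = -p*log2(p) - (1-p)*log2(1-p). -0.8948*log2(0.8948) = 0.143493; -0.1052*log2(0.1052) = 0.341773. H = 0.143493 + 0.341773 = 0.4853

0.4853 bits


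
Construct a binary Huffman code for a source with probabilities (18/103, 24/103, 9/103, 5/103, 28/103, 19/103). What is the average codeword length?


Huffman construction (repeatedly merge the two least-probable nodes; each merge adds 1 bit to every symbol beneath it): 5/103 + 9/103 = 14/103; 14/103 + 18/103 = 32/103; 19/103 + 24/103 = 43/103; 28/103 + 32/103 = 60/103; 43/103 + 60/103 = 1. Resulting codeword lengths (in the order the probabilities were given): (3, 2, 4, 4, 2, 2). L_avg = sum(p_i * l_i) = 18/103*3 + 24/103*2 + 9/103*4 + 5/103*4 + 28/103*2 + 19/103*2 = 252/103 = 2.4466

2.4466 bits


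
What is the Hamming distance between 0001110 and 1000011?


Count differing positions: ^ . . ^ ^ . ^ = 4 differences

4


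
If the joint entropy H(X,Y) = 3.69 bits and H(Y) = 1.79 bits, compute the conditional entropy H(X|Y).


H(X|Y) = H(X,Y) - H(Y) = 3.69 - 1.79 = 1.9

1.9 bits


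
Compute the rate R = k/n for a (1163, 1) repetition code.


Rate = k/n = 1/1163

1/1163


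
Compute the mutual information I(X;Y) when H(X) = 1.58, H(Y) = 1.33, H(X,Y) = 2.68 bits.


I(X;Y) = H(X) + H(Y) - H(X,Y) = 1.58 + 1.33 - 2.68 = 0.23

0.23 bits


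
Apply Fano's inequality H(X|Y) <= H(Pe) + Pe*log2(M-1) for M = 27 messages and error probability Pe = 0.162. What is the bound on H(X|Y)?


H(Pe) = -Pe*log2(Pe) - (1-Pe)*log2(1-Pe) = -0.162*log2(0.162) - 0.838*log2(0.838) = 0.425401 + 0.213671 = 0.6391. Pe*log2(M-1) = 0.162*log2(26) = 0.761471. Bound = H(Pe) + Pe*log2(M-1) = 0.425401 + 0.213671 + 0.761471 = 1.4005

1.4005 bits


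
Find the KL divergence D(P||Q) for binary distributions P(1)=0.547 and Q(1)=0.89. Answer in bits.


KL = p*log2(p/q) + (1-p)*log2((1-p)/(1-q)) = 0.547*log2(0.547/0.89) + 0.453*log2(0.453/0.11) = 0.5409

0.5409 bits


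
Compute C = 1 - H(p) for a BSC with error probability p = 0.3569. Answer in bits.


H(p) = -p*log2(p) - (1-p)*log2(1-p) = -0.3569*log2(0.3569) - 0.6431*log2(0.6431) = 0.530499 + 0.409581 = 0.9401. C = 1 - H(p) = 1 - 0.9401 = 0.0599

0.0599 bits


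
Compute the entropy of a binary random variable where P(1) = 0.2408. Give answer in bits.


H = -p*log2(p) - (1-p)*log2(1-p). -0.2408*log2(0.2408) = 0.494626; -0.7592*log2(0.7592) = 0.301743. H = 0.494626 + 0.301743 = 0.7964

0.7964 bits


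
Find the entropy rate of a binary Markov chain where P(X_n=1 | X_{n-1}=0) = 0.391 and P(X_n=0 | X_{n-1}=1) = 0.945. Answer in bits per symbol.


Stationary distribution: pi_0 = p10/(p01+p10) = 0.7073, pi_1 = 0.2927. Entropy rate H' = pi_0*H(p01) + pi_1*H(p10) = 0.7073*0.9654 + 0.2927*0.3073 = 0.7728

0.7728 bits/symbol


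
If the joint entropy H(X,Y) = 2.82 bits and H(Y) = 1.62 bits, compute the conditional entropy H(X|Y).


H(X|Y) = H(X,Y) - H(Y) = 2.82 - 1.62 = 1.2

1.2 bits


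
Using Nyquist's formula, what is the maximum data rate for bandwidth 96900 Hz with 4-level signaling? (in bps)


Rate = 2 * B * log2(M) = 2 * 96900 * 2.0 = 387600.0

387600.0 bps


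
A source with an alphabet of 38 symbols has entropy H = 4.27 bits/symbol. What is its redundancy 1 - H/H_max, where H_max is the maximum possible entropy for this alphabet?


H_max = log2(K) = log2(38) = 5.2479 bits/symbol. Redundancy = 1 - H/H_max = 1 - 4.27/5.2479 = 1 - 0.8137 = 0.1863

0.1863


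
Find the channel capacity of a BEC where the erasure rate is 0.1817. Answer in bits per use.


C = 1 - epsilon = 1 - 0.1817 = 0.8183

0.8183 bits


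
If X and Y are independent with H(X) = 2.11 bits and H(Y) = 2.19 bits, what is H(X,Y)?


For independent variables, H(X,Y) = H(X) + H(Y) = 2.11 + 2.19 = 4.3

4.3 bits


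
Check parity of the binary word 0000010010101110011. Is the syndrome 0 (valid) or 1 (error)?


Syndrome = XOR of all bits = 0 XOR 0 XOR 0 XOR 0 XOR 0 XOR 1 XOR 0 XOR 0 XOR 1 XOR 0 XOR 1 XOR 0 XOR 1 XOR 1 XOR 1 XOR 0 XOR 0 XOR 1 XOR 1 = 0

0


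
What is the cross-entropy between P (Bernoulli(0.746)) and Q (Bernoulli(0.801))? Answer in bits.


H(P,Q) = -p*log2(q) - (1-p)*log2(1-q). -0.746*log2(0.801) = 0.238814; -0.254*log2(0.199) = 0.591607. H(P,Q) = 0.238814 + 0.591607 = 0.8304

0.8304 bits


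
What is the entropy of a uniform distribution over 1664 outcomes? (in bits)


H = log2(n) = log2(1664) = 10.7004

10.7004 bits


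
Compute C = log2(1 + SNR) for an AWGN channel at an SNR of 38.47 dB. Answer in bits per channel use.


SNR_linear = 10^(38.47/10) = 7030.7232; C = log2(1 + SNR_linear) = log2(1 + 7030.7232) = 12.7797

12.7797 bits/channel use


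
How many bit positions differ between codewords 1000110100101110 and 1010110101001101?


Count differing positions: . . ^ . . . . . . ^ ^ . . . ^ ^ = 5 differences

5


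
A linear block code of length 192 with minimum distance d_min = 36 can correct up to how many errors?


Correction capability = floor((d-1)/2) = floor((36-1)/2) = 17

17 errors


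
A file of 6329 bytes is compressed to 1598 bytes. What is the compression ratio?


Ratio = original / compressed = 6329 / 1598 = 3.9606

3.9606


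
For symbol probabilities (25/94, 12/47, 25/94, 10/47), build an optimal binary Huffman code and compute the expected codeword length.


Huffman construction (repeatedly merge the two least-probable nodes; each merge adds 1 bit to every symbol beneath it): 10/47 + 12/47 = 22/47; 25/94 + 25/94 = 25/47; 22/47 + 25/47 = 1. Resulting codeword lengths (in the order the probabilities were given): (2, 2, 2, 2). L_avg = sum(p_i * l_i) = 25/94*2 + 12/47*2 + 25/94*2 + 10/47*2 = 2

2.0 bits


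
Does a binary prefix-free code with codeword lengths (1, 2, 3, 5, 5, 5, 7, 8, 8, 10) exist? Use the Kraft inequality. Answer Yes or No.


Kraft sum = sum(2^(-l_i)) = 0.9854, need <= 1. Result: satisfied (a binary prefix-free code with these lengths exists)

Yes


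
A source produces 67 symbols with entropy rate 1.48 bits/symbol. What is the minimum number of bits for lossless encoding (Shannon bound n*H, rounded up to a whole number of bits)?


Minimum bits >= n * H = 67 * 1.48 = 99.16, rounded up to a whole number of bits = 100

100 bits


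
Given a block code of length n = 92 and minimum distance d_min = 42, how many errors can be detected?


Detection capability = d_min - 1 = 42 - 1 = 41

41 errors


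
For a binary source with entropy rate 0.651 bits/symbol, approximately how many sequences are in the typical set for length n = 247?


log2|A_typical| = nH = 247 * 0.651 = 160.797, so |A_typical| ~ 2^160.797 = 2.539e+48

2.539e+48


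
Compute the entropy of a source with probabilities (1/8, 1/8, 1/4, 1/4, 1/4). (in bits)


H = -sum(p_i * log2(p_i)). Terms: -(1/8)*log2(1/8) = 0.375000; -(1/8)*log2(1/8) = 0.375000; -(1/4)*log2(1/4) = 0.500000; -(1/4)*log2(1/4) = 0.500000; -(1/4)*log2(1/4) = 0.500000. H = 0.375000 + 0.375000 + 0.500000 + 0.500000 + 0.500000 = 2.25

2.25 bits


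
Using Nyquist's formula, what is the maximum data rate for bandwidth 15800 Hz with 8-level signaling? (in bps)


Rate = 2 * B * log2(M) = 2 * 15800 * 3.0 = 94800.0

94800.0 bps


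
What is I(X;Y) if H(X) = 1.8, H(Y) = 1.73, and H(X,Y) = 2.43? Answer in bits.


I(X;Y) = H(X) + H(Y) - H(X,Y) = 1.8 + 1.73 - 2.43 = 1.1

1.1 bits


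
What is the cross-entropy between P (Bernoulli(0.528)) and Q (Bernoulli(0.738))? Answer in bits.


H(P,Q) = -p*log2(q) - (1-p)*log2(1-q). -0.528*log2(0.738) = 0.231426; -0.472*log2(0.262) = 0.912075. H(P,Q) = 0.231426 + 0.912075 = 1.1435

1.1435 bits


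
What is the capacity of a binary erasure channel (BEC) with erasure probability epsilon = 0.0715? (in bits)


C = 1 - epsilon = 1 - 0.0715 = 0.9285

0.9285 bits


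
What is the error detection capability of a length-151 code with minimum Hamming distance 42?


Detection capability = d_min - 1 = 42 - 1 = 41

41 errors


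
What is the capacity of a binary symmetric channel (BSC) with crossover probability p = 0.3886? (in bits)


H(p) = -p*log2(p) - (1-p)*log2(1-p) = -0.3886*log2(0.3886) - 0.6114*log2(0.6114) = 0.529911 + 0.433979 = 0.9639. C = 1 - H(p) = 1 - 0.9639 = 0.0361

0.0361 bits


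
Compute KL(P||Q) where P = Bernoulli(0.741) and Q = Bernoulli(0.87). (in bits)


KL = p*log2(p/q) + (1-p)*log2((1-p)/(1-q)) = 0.741*log2(0.741/0.87) + 0.259*log2(0.259/0.13) = 0.086

0.086 bits


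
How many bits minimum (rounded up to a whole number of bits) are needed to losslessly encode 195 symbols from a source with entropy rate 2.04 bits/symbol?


Minimum bits >= n * H = 195 * 2.04 = 397.8, rounded up to a whole number of bits = 398

398 bits


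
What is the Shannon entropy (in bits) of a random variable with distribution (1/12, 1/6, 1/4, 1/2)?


H = -sum(p_i * log2(p_i)). Terms: -(1/12)*log2(1/12) = 0.298747; -(1/6)*log2(1/6) = 0.430827; -(1/4)*log2(1/4) = 0.500000; -(1/2)*log2(1/2) = 0.500000. H = 0.298747 + 0.430827 + 0.500000 + 0.500000 = 1.7296

1.7296 bits


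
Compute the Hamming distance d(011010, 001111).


Count differing positions: . ^ . ^ . ^ = 3 differences

3


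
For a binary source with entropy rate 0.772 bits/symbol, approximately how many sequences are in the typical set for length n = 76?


log2|A_typical| = nH = 76 * 0.772 = 58.672, so |A_typical| ~ 2^58.672 = 4.592e+17

4.592e+17


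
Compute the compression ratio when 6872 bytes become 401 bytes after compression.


Ratio = original / compressed = 6872 / 401 = 17.1372

17.1372


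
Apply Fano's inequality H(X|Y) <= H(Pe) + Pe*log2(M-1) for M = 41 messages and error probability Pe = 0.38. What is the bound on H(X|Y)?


H(Pe) = -Pe*log2(Pe) - (1-Pe)*log2(1-Pe) = -0.38*log2(0.38) - 0.62*log2(0.62) = 0.530453 + 0.427589 = 0.958. Pe*log2(M-1) = 0.38*log2(40) = 2.022333. Bound = H(Pe) + Pe*log2(M-1) = 0.530453 + 0.427589 + 2.022333 = 2.9804

2.9804 bits


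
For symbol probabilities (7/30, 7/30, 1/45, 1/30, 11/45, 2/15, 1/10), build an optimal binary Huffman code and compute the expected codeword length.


Huffman construction (repeatedly merge the two least-probable nodes; each merge adds 1 bit to every symbol beneath it): 1/45 + 1/30 = 1/18; 1/18 + 1/10 = 7/45; 2/15 + 7/45 = 13/45; 7/30 + 7/30 = 7/15; 11/45 + 13/45 = 8/15; 7/15 + 8/15 = 1. Resulting codeword lengths (in the order the probabilities were given): (2, 2, 5, 5, 2, 3, 4). L_avg = sum(p_i * l_i) = 7/30*2 + 7/30*2 + 1/45*5 + 1/30*5 + 11/45*2 + 2/15*3 + 1/10*4 = 5/2 = 2.5

2.5 bits


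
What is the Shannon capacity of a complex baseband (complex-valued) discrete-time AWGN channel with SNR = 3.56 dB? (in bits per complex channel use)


SNR_linear = 10^(3.56/10) = 2.2699; C = log2(1 + SNR_linear) = log2(1 + 2.2699) = 1.7092

1.7092 bits/channel use


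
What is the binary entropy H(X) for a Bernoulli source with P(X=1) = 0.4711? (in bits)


H = -p*log2(p) - (1-p)*log2(1-p). -0.4711*log2(0.4711) = 0.511565; -0.5289*log2(0.5289) = 0.486024. H = 0.511565 + 0.486024 = 0.9976

0.9976 bits


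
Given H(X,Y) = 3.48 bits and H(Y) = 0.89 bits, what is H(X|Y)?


H(X|Y) = H(X,Y) - H(Y) = 3.48 - 0.89 = 2.59

2.59 bits


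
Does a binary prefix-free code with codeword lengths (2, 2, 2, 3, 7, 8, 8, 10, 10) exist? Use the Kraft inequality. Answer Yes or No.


Kraft sum = sum(2^(-l_i)) = 0.8926, need <= 1. Result: satisfied (a binary prefix-free code with these lengths exists)

Yes


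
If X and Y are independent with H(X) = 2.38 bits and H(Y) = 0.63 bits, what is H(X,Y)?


For independent variables, H(X,Y) = H(X) + H(Y) = 2.38 + 0.63 = 3.01

3.01 bits


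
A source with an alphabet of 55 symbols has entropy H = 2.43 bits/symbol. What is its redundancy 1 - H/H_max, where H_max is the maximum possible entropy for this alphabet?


H_max = log2(K) = log2(55) = 5.7814 bits/symbol. Redundancy = 1 - H/H_max = 1 - 2.43/5.7814 = 1 - 0.4203 = 0.5797

0.5797


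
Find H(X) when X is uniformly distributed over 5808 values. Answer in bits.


H = log2(n) = log2(5808) = 12.5038

12.5038 bits


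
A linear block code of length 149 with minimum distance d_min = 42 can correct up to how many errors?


Correction capability = floor((d-1)/2) = floor((42-1)/2) = 20

20 errors


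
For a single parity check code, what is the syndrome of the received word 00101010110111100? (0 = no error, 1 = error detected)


Syndrome = XOR of all bits = 0 XOR 0 XOR 1 XOR 0 XOR 1 XOR 0 XOR 1 XOR 0 XOR 1 XOR 1 XOR 0 XOR 1 XOR 1 XOR 1 XOR 1 XOR 0 XOR 0 = 1

1


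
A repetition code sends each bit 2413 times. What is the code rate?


Rate = k/n = 1/2413

1/2413


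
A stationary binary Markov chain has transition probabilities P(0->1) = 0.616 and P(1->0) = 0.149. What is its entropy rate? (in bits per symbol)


Stationary distribution: pi_0 = p10/(p01+p10) = 0.1948, pi_1 = 0.8052. Entropy rate H' = pi_0*H(p01) + pi_1*H(p10) = 0.1948*0.9608 + 0.8052*0.6073 = 0.6762

0.6762 bits/symbol


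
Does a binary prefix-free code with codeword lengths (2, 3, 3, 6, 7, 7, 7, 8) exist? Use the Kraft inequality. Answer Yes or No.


Kraft sum = sum(2^(-l_i)) = 0.543, need <= 1. Result: satisfied (a binary prefix-free code with these lengths exists)

Yes


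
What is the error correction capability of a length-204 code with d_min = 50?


Correction capability = floor((d-1)/2) = floor((50-1)/2) = 24

24 errors


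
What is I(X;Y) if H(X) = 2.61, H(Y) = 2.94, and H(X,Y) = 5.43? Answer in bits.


I(X;Y) = H(X) + H(Y) - H(X,Y) = 2.61 + 2.94 - 5.43 = 0.12

0.12 bits


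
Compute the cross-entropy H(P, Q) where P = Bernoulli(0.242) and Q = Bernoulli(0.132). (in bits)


H(P,Q) = -p*log2(q) - (1-p)*log2(1-q). -0.242*log2(0.132) = 0.706976; -0.758*log2(0.868) = 0.154809. H(P,Q) = 0.706976 + 0.154809 = 0.8618

0.8618 bits


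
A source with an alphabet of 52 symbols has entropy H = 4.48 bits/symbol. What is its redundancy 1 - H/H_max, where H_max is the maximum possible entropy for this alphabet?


H_max = log2(K) = log2(52) = 5.7004 bits/symbol. Redundancy = 1 - H/H_max = 1 - 4.48/5.7004 = 1 - 0.7859 = 0.2141

0.2141


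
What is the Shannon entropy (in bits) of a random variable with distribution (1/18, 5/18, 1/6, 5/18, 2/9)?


H = -sum(p_i * log2(p_i)). Terms: -(1/18)*log2(1/18) = 0.231663; -(5/18)*log2(5/18) = 0.513332; -(1/6)*log2(1/6) = 0.430827; -(5/18)*log2(5/18) = 0.513332; -(2/9)*log2(2/9) = 0.482206. H = 0.231663 + 0.513332 + 0.430827 + 0.513332 + 0.482206 = 2.1714

2.1714 bits


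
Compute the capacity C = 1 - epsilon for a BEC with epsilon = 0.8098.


C = 1 - epsilon = 1 - 0.8098 = 0.1902

0.1902 bits


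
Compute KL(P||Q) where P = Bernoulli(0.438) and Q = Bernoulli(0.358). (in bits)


KL = p*log2(p/q) + (1-p)*log2((1-p)/(1-q)) = 0.438*log2(0.438/0.358) + 0.562*log2(0.562/0.642) = 0.0195

0.0195 bits


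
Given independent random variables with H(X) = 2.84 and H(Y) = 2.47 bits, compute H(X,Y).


For independent variables, H(X,Y) = H(X) + H(Y) = 2.84 + 2.47 = 5.31

5.31 bits


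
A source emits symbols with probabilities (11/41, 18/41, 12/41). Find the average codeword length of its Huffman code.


Huffman construction (repeatedly merge the two least-probable nodes; each merge adds 1 bit to every symbol beneath it): 11/41 + 12/41 = 23/41; 18/41 + 23/41 = 1. Resulting codeword lengths (in the order the probabilities were given): (2, 1, 2). L_avg = sum(p_i * l_i) = 11/41*2 + 18/41*1 + 12/41*2 = 64/41 = 1.561

1.561 bits


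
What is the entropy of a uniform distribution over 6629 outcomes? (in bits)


H = log2(n) = log2(6629) = 12.6946

12.6946 bits


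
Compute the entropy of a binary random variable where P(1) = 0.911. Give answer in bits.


H = -p*log2(p) - (1-p)*log2(1-p). -0.911*log2(0.911) = 0.122509; -0.089*log2(0.089) = 0.310615. H = 0.122509 + 0.310615 = 0.4331

0.4331 bits


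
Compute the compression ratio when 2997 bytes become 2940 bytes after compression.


Ratio = original / compressed = 2997 / 2940 = 1.0194

1.0194


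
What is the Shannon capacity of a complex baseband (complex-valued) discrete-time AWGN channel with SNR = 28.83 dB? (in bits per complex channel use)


SNR_linear = 10^(28.83/10) = 763.8358; C = log2(1 + SNR_linear) = log2(1 + 763.8358) = 9.579

9.579 bits/channel use


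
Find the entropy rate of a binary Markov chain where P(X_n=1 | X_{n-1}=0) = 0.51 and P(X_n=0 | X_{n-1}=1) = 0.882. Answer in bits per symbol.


Stationary distribution: pi_0 = p10/(p01+p10) = 0.6336, pi_1 = 0.3664. Entropy rate H' = pi_0*H(p01) + pi_1*H(p10) = 0.6336*0.9997 + 0.3664*0.5236 = 0.8253

0.8253 bits/symbol


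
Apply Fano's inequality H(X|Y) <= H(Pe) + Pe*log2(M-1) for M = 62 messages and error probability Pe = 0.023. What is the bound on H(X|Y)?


H(Pe) = -Pe*log2(Pe) - (1-Pe)*log2(1-Pe) = -0.023*log2(0.023) - 0.977*log2(0.977) = 0.125171 + 0.032797 = 0.158. Pe*log2(M-1) = 0.023*log2(61) = 0.136407. Bound = H(Pe) + Pe*log2(M-1) = 0.125171 + 0.032797 + 0.136407 = 0.2944

0.2944 bits


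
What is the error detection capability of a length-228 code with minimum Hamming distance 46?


Detection capability = d_min - 1 = 46 - 1 = 45

45 errors


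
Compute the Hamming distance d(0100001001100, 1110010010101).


Count differing positions: ^ . ^ . . ^ ^ . ^ ^ . . ^ = 7 differences

7


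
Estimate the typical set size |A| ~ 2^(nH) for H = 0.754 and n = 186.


log2|A_typical| = nH = 186 * 0.754 = 140.244, so |A_typical| ~ 2^140.244 = 1.651e+42

1.651e+42


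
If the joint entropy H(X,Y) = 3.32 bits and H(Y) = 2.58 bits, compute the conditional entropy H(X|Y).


H(X|Y) = H(X,Y) - H(Y) = 3.32 - 2.58 = 0.74

0.74 bits


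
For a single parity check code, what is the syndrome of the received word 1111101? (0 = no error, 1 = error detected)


Syndrome = XOR of all bits = 1 XOR 1 XOR 1 XOR 1 XOR 1 XOR 0 XOR 1 = 0

0


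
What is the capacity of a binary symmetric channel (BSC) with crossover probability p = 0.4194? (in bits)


H(p) = -p*log2(p) - (1-p)*log2(1-p) = -0.4194*log2(0.4194) - 0.5806*log2(0.5806) = 0.525760 + 0.455413 = 0.9812. C = 1 - H(p) = 1 - 0.9812 = 0.0188

0.0188 bits


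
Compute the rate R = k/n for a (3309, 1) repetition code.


Rate = k/n = 1/3309

1/3309


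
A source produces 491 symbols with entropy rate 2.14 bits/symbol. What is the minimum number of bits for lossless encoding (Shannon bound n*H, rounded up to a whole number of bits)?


Minimum bits >= n * H = 491 * 2.14 = 1050.74, rounded up to a whole number of bits = 1051

1051 bits


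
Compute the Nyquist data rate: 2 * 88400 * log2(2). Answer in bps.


Rate = 2 * B * log2(M) = 2 * 88400 * 1.0 = 176800.0

176800.0 bps


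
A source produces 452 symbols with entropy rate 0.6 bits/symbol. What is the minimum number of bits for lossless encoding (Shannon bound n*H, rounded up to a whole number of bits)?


Minimum bits >= n * H = 452 * 0.6 = 271.2, rounded up to a whole number of bits = 272

272 bits


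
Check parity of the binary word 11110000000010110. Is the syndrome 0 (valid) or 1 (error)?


Syndrome = XOR of all bits = 1 XOR 1 XOR 1 XOR 1 XOR 0 XOR 0 XOR 0 XOR 0 XOR 0 XOR 0 XOR 0 XOR 0 XOR 1 XOR 0 XOR 1 XOR 1 XOR 0 = 1

1


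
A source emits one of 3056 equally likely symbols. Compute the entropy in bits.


H = log2(n) = log2(3056) = 11.5774

11.5774 bits


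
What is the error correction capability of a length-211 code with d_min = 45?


Correction capability = floor((d-1)/2) = floor((45-1)/2) = 22

22 errors


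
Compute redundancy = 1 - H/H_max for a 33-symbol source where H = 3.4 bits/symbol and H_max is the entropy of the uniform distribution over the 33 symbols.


H_max = log2(K) = log2(33) = 5.0444 bits/symbol. Redundancy = 1 - H/H_max = 1 - 3.4/5.0444 = 1 - 0.674 = 0.326

0.326


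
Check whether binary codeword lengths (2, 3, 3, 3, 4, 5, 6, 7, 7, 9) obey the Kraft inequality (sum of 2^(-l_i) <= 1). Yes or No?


Kraft sum = sum(2^(-l_i)) = 0.752, need <= 1. Result: satisfied (a binary prefix-free code with these lengths exists)

Yes


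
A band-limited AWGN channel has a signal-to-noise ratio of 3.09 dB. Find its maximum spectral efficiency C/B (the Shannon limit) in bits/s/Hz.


SNR_linear = 10^(3.09/10) = 2.037; C/B = log2(1 + SNR_linear) = log2(1 + 2.037) = 1.6027

1.6027 bits/s/Hz


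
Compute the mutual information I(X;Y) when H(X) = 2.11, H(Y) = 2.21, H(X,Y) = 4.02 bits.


I(X;Y) = H(X) + H(Y) - H(X,Y) = 2.11 + 2.21 - 4.02 = 0.3

0.3 bits


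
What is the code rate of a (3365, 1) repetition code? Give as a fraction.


Rate = k/n = 1/3365

1/3365


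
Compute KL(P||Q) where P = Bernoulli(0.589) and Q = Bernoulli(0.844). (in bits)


KL = p*log2(p/q) + (1-p)*log2((1-p)/(1-q)) = 0.589*log2(0.589/0.844) + 0.411*log2(0.411/0.156) = 0.2687

0.2687 bits


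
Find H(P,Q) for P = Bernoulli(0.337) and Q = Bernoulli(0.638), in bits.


H(P,Q) = -p*log2(q) - (1-p)*log2(1-q). -0.337*log2(0.638) = 0.218501; -0.663*log2(0.362) = 0.971917. H(P,Q) = 0.218501 + 0.971917 = 1.1904

1.1904 bits


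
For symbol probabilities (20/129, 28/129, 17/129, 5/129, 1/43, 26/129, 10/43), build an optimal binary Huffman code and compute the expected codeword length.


Huffman construction (repeatedly merge the two least-probable nodes; each merge adds 1 bit to every symbol beneath it): 1/43 + 5/129 = 8/129; 8/129 + 17/129 = 25/129; 20/129 + 25/129 = 15/43; 26/129 + 28/129 = 18/43; 10/43 + 15/43 = 25/43; 18/43 + 25/43 = 1. Resulting codeword lengths (in the order the probabilities were given): (3, 2, 4, 5, 5, 2, 2). L_avg = sum(p_i * l_i) = 20/129*3 + 28/129*2 + 17/129*4 + 5/129*5 + 1/43*5 + 26/129*2 + 10/43*2 = 112/43 = 2.6047

2.6047 bits


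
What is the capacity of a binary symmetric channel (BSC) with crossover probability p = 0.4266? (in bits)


H(p) = -p*log2(p) - (1-p)*log2(1-p) = -0.4266*log2(0.4266) - 0.5734*log2(0.5734) = 0.524310 + 0.460088 = 0.9844. C = 1 - H(p) = 1 - 0.9844 = 0.0156

0.0156 bits


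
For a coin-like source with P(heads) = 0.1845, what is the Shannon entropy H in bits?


H = -p*log2(p) - (1-p)*log2(1-p). -0.1845*log2(0.1845) = 0.449868; -0.8155*log2(0.8155) = 0.239955. H = 0.449868 + 0.239955 = 0.6898

0.6898 bits


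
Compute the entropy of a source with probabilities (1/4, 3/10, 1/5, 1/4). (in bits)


H = -sum(p_i * log2(p_i)). Terms: -(1/4)*log2(1/4) = 0.500000; -(3/10)*log2(3/10) = 0.521090; -(1/5)*log2(1/5) = 0.464386; -(1/4)*log2(1/4) = 0.500000. H = 0.500000 + 0.521090 + 0.464386 + 0.500000 = 1.9855

1.9855 bits


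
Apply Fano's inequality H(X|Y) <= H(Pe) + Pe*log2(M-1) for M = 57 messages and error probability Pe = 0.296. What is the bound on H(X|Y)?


H(Pe) = -Pe*log2(Pe) - (1-Pe)*log2(1-Pe) = -0.296*log2(0.296) - 0.704*log2(0.704) = 0.519874 + 0.356472 = 0.8763. Pe*log2(M-1) = 0.296*log2(56) = 1.718977. Bound = H(Pe) + Pe*log2(M-1) = 0.519874 + 0.356472 + 1.718977 = 2.5953

2.5953 bits


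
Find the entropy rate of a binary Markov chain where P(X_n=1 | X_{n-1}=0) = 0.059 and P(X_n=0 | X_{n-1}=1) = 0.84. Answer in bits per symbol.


Stationary distribution: pi_0 = p10/(p01+p10) = 0.9344, pi_1 = 0.0656. Entropy rate H' = pi_0*H(p01) + pi_1*H(p10) = 0.9344*0.3235 + 0.0656*0.6343 = 0.3439

0.3439 bits/symbol
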